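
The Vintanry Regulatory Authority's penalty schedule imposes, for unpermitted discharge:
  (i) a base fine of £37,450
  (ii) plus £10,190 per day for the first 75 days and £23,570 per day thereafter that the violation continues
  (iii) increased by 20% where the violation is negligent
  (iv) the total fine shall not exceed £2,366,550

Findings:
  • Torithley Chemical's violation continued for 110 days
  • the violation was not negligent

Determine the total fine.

First 75 days: 75 × £10,190 = £764,250
Remaining days: (110 − 75) × £23,570 = £824,950
Per-day component: £764,250 + £824,950 = £1,589,200
Base plus per-day: £37,450 + £1,589,200 = £1,626,650
The violation was not negligent: no 20% increase.
Cap at £2,366,550: £1,626,650 is within the cap, no reduction.

Civil penalty: £1,626,650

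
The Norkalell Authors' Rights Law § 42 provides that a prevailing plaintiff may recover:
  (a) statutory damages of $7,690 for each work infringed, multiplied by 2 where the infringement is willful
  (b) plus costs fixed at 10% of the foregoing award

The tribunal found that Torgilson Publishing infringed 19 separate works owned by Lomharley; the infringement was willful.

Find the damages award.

Award: $321,442

Statutory damages: 19 × $7,690 = $146,110
Doubled: 2 × $146,110 = $292,220
Costs: 10% of $292,220 = $29,222
Award plus costs: $292,220 + $29,222 = $321,442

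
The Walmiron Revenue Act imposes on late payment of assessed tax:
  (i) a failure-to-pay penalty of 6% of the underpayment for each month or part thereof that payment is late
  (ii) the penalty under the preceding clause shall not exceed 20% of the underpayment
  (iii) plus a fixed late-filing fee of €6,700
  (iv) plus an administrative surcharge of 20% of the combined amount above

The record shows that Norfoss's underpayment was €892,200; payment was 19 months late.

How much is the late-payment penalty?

Accrued rate: 6% × 19 = 114%, capped at 20% → 20%
Failure-to-pay penalty: 20% of €892,200 = €178,440
Penalty before surcharge: €178,440 + €6,700 = €185,140
Administrative surcharge: 20% of €185,140 = €37,028
Total penalty: €185,140 + €37,028 = €222,168

€222,168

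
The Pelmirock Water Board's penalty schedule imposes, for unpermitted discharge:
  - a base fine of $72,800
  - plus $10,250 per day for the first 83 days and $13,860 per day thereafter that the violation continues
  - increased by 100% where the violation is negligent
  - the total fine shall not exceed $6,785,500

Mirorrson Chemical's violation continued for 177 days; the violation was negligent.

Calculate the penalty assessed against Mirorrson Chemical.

$4,452,780

First 83 days: 83 × $10,250 = $850,750
Remaining days: (177 − 83) × $13,860 = $1,302,840
Per-day component: $850,750 + $1,302,840 = $2,153,590
Base plus per-day: $72,800 + $2,153,590 = $2,226,390
Enhancement: 100% of $2,226,390 = $2,226,390
Enhanced fine: $2,226,390 + $2,226,390 = $4,452,780
Cap at $6,785,500: $4,452,780 is within the cap, no reduction.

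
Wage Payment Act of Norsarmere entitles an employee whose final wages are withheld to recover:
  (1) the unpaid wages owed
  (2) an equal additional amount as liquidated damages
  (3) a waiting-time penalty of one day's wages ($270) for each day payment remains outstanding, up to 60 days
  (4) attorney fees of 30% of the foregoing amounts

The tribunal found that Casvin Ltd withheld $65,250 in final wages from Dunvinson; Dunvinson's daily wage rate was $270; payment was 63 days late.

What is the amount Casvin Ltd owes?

Total award: $190,710

Liquidated damages (equal amount): $65,250
Penalty days: min(63, 60) = 60
Waiting-time penalty: 60 × $270 = $16,200
Subtotal: $65,250 + $65,250 + $16,200 = $146,700
Attorney fees: 30% of $146,700 = $44,010
Total award: $146,700 + $44,010 = $190,710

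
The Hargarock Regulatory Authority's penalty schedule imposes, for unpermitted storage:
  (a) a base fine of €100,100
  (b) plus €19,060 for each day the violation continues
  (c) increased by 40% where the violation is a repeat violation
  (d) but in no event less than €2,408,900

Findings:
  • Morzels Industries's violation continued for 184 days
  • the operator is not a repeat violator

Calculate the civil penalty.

Per-day component: 184 × €19,060 = €3,507,040
Base plus per-day: €100,100 + €3,507,040 = €3,607,140
The operator is not a repeat violator: no 40% increase.
Minimum €2,408,900: €3,607,140 meets the minimum, no increase.

Civil penalty: €3,607,140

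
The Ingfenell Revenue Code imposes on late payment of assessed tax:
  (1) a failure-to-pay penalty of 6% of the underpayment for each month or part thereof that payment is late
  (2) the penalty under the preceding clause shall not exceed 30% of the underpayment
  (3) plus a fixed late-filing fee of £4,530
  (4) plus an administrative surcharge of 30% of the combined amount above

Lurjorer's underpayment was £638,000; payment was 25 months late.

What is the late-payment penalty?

Accrued rate: 6% × 25 = 150%, capped at 30% → 30%
Failure-to-pay penalty: 30% of £638,000 = £191,400
Penalty before surcharge: £191,400 + £4,530 = £195,930
Administrative surcharge: 30% of £195,930 = £58,779
Total penalty: £195,930 + £58,779 = £254,709

£254,709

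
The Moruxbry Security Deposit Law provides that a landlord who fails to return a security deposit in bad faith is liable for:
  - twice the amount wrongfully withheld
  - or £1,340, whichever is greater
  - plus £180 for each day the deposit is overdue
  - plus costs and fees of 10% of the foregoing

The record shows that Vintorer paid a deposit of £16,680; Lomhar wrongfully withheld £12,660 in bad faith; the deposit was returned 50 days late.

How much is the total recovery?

Doubled: 2 × £12,660 = £25,320
Minimum £1,340: £25,320 meets the minimum, no increase.
Late-return penalty: 50 × £180 = £9,000
Damages plus late penalty: £25,320 + £9,000 = £34,320
Costs and fees: 10% of £34,320 = £3,432
Total recovery: £34,320 + £3,432 = £37,752

£37,752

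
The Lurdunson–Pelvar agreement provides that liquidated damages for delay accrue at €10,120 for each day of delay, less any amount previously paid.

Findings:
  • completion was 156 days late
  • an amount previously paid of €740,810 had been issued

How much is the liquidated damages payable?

€837,910

Per-day damages: 156 × €10,120 = €1,578,720
Less amount previously paid: €1,578,720 − €740,810 = €837,910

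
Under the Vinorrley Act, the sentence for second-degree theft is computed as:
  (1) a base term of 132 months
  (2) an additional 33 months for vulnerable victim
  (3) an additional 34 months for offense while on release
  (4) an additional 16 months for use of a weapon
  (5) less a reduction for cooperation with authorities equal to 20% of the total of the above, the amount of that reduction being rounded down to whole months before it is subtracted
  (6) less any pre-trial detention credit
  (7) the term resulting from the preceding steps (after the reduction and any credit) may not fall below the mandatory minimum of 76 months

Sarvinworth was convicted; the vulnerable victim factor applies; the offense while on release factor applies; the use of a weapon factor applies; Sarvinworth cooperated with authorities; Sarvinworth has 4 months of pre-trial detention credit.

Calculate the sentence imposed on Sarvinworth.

168 months

Vulnerable victim enhancement: +33 months
Offense while on release enhancement: +34 months
Use of a weapon enhancement: +16 months
Adjusted term: 132 months + 33 months + 34 months + 16 months = 215 months
Cooperation with authorities reduction: 20% of 215 months = 43 months (rounded down)
After reduction: 215 − 43 = 172 months
Less pre-trial detention credit: 172 months − 4 months = 168 months
Minimum 76 months: 168 months meets the minimum, no increase.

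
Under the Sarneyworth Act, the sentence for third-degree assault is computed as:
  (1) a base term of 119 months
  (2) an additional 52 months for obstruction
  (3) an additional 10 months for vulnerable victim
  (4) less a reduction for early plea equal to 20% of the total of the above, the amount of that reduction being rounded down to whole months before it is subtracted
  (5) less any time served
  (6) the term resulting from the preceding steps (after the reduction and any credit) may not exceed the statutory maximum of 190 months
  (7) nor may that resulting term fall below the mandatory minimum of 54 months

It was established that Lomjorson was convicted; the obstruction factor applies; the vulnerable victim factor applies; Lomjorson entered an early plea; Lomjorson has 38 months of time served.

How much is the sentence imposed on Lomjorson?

Sentence: 107 months

Obstruction enhancement: +52 months
Vulnerable victim enhancement: +10 months
Adjusted term: 119 months + 52 months + 10 months = 181 months
Early plea reduction: 20% of 181 months = 36 months (rounded down)
After reduction: 181 − 36 = 145 months
Less time served: 145 months − 38 months = 107 months
Cap at 190 months: 107 months is within the cap, no reduction.
Minimum 54 months: 107 months meets the minimum, no increase.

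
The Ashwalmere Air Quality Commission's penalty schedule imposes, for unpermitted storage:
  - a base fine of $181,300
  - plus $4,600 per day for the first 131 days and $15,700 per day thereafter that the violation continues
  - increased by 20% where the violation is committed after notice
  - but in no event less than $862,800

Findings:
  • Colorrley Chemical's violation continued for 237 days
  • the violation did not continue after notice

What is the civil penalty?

$2,448,100

First 131 days: 131 × $4,600 = $602,600
Remaining days: (237 − 131) × $15,700 = $1,664,200
Per-day component: $602,600 + $1,664,200 = $2,266,800
Base plus per-day: $181,300 + $2,266,800 = $2,448,100
The violation did not continue after notice: no 20% increase.
Minimum $862,800: $2,448,100 meets the minimum, no increase.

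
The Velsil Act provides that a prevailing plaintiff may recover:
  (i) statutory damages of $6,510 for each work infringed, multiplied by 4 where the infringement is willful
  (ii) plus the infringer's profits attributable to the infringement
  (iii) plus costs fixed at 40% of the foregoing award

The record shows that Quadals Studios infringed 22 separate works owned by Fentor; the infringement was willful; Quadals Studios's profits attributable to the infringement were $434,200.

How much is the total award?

$1,409,912

Statutory damages: 22 × $6,510 = $143,220
Multiplied by 4: 4 × $143,220 = $572,880
Combined award: $572,880 + $434,200 = $1,007,080
Costs: 40% of $1,007,080 = $402,832
Award plus costs: $1,007,080 + $402,832 = $1,409,912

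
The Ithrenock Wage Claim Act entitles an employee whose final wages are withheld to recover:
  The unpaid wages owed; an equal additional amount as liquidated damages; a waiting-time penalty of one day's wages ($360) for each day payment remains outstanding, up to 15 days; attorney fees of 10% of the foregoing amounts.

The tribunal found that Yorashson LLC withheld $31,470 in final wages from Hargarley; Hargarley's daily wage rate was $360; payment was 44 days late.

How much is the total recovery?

Liquidated damages (equal amount): $31,470
Penalty days: min(44, 15) = 15
Waiting-time penalty: 15 × $360 = $5,400
Subtotal: $31,470 + $31,470 + $5,400 = $68,340
Attorney fees: 10% of $68,340 = $6,834
Total award: $68,340 + $6,834 = $75,174

$75,174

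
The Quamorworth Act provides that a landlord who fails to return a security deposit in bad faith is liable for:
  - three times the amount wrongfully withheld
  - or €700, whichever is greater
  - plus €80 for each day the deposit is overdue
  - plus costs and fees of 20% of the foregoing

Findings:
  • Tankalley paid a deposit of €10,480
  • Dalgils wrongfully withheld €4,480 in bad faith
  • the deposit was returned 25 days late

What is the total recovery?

Trebled: 3 × €4,480 = €13,440
Minimum €700: €13,440 meets the minimum, no increase.
Late-return penalty: 25 × €80 = €2,000
Damages plus late penalty: €13,440 + €2,000 = €15,440
Costs and fees: 20% of €15,440 = €3,088
Total recovery: €15,440 + €3,088 = €18,528

€18,528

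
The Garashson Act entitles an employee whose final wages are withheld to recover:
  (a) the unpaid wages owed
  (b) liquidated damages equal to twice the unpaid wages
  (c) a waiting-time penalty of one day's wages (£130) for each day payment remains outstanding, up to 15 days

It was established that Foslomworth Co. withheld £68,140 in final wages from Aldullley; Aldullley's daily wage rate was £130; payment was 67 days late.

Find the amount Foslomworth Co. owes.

£206,370

Doubled: 2 × £68,140 = £136,280
Penalty days: min(67, 15) = 15
Waiting-time penalty: 15 × £130 = £1,950
Total award: £68,140 + £136,280 + £1,950 = £206,370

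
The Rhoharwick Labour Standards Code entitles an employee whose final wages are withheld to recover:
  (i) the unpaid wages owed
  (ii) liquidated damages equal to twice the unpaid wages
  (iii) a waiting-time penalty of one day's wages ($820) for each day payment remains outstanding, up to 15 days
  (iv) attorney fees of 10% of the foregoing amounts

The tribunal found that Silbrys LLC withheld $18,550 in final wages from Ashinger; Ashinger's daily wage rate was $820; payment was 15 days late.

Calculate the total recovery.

$74,745

Doubled: 2 × $18,550 = $37,100
Penalty days: min(15, 15) = 15
Waiting-time penalty: 15 × $820 = $12,300
Subtotal: $18,550 + $37,100 + $12,300 = $67,950
Attorney fees: 10% of $67,950 = $6,795
Total award: $67,950 + $6,795 = $74,745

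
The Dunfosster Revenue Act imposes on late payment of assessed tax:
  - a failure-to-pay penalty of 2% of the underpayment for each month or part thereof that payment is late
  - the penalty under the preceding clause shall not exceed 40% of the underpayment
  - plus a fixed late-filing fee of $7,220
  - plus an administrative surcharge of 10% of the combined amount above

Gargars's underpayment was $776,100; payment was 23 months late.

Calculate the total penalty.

$349,426

Accrued rate: 2% × 23 = 46%, capped at 40% → 40%
Failure-to-pay penalty: 40% of $776,100 = $310,440
Penalty before surcharge: $310,440 + $7,220 = $317,660
Administrative surcharge: 10% of $317,660 = $31,766
Total penalty: $317,660 + $31,766 = $349,426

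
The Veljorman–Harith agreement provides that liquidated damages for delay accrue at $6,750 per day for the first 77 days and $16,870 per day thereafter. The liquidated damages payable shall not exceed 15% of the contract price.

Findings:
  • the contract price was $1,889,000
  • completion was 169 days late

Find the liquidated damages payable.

First 77 days: 77 × $6,750 = $519,750
Remaining days: (169 − 77) × $16,870 = $1,552,040
Accrued per-day damages: $519,750 + $1,552,040 = $2,071,790
Cap: 15% of $1,889,000 = $283,350
Cap at $283,350: $2,071,790 exceeds the cap → $283,350

$283,350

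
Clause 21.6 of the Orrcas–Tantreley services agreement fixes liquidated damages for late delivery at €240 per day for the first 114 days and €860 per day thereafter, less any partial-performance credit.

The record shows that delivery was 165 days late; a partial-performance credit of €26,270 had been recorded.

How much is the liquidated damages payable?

€44,950

First 114 days: 114 × €240 = €27,360
Remaining days: (165 − 114) × €860 = €43,860
Accrued per-day damages: €27,360 + €43,860 = €71,220
Less partial-performance credit: €71,220 − €26,270 = €44,950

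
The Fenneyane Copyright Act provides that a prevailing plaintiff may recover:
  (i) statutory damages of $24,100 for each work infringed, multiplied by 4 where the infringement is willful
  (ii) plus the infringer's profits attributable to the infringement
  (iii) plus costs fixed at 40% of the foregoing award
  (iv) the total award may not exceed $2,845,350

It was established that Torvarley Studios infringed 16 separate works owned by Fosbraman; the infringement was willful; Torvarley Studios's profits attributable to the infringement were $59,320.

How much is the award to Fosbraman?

$2,242,408

Statutory damages: 16 × $24,100 = $385,600
Multiplied by 4: 4 × $385,600 = $1,542,400
Combined award: $1,542,400 + $59,320 = $1,601,720
Costs: 40% of $1,601,720 = $640,688
Award plus costs: $1,601,720 + $640,688 = $2,242,408
Cap at $2,845,350: $2,242,408 is within the cap, no reduction.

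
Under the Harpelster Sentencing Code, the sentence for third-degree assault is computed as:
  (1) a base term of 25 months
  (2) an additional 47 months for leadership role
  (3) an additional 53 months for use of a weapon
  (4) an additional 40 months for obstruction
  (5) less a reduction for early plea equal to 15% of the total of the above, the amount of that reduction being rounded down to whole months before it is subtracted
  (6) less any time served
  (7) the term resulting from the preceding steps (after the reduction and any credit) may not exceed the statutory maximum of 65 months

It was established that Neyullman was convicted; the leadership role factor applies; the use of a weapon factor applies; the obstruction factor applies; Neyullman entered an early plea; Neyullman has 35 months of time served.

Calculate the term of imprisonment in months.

Leadership role enhancement: +47 months
Use of a weapon enhancement: +53 months
Obstruction enhancement: +40 months
Adjusted term: 25 months + 47 months + 53 months + 40 months = 165 months
Early plea reduction: 15% of 165 months = 24 months (rounded down)
After reduction: 165 − 24 = 141 months
Less time served: 141 months − 35 months = 106 months
Cap at 65 months: 106 months exceeds the cap → 65 months

65 months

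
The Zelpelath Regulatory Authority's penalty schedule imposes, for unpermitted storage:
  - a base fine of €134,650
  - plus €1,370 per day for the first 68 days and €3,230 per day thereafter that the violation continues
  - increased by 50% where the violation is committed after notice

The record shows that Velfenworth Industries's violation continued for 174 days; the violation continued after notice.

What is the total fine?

First 68 days: 68 × €1,370 = €93,160
Remaining days: (174 − 68) × €3,230 = €342,380
Per-day component: €93,160 + €342,380 = €435,540
Base plus per-day: €134,650 + €435,540 = €570,190
Enhancement: 50% of €570,190 = €285,095
Enhanced fine: €570,190 + €285,095 = €855,285

€855,285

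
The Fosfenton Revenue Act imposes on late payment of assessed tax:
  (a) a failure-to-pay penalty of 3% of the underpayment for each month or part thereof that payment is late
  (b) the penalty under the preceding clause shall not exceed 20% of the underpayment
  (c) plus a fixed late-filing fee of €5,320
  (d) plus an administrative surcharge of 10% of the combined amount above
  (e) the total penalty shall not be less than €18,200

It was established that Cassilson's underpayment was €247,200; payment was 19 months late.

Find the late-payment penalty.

Accrued rate: 3% × 19 = 57%, capped at 20% → 20%
Failure-to-pay penalty: 20% of €247,200 = €49,440
Penalty before surcharge: €49,440 + €5,320 = €54,760
Administrative surcharge: 10% of €54,760 = €5,476
Total penalty: €54,760 + €5,476 = €60,236
Minimum €18,200: €60,236 meets the minimum, no increase.

Penalty: €60,236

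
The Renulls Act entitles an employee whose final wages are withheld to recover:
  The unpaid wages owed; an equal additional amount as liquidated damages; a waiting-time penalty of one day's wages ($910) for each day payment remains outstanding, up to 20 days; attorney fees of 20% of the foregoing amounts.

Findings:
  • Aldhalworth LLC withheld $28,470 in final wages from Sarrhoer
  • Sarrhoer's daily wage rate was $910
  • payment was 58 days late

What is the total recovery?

Liquidated damages (equal amount): $28,470
Penalty days: min(58, 20) = 20
Waiting-time penalty: 20 × $910 = $18,200
Subtotal: $28,470 + $28,470 + $18,200 = $75,140
Attorney fees: 20% of $75,140 = $15,028
Total award: $75,140 + $15,028 = $90,168

Total award: $90,168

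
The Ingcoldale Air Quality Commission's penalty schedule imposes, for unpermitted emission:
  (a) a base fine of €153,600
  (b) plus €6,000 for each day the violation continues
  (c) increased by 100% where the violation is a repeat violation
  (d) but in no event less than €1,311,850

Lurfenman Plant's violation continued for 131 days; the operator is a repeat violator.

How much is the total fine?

€1,879,200

Per-day component: 131 × €6,000 = €786,000
Base plus per-day: €153,600 + €786,000 = €939,600
Enhancement: 100% of €939,600 = €939,600
Enhanced fine: €939,600 + €939,600 = €1,879,200
Minimum €1,311,850: €1,879,200 meets the minimum, no increase.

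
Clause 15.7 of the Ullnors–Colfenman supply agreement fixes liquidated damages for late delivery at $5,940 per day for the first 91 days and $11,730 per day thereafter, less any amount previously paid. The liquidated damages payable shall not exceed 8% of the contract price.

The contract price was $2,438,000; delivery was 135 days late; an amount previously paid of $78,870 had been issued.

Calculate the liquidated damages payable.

$195,040

First 91 days: 91 × $5,940 = $540,540
Remaining days: (135 − 91) × $11,730 = $516,120
Accrued per-day damages: $540,540 + $516,120 = $1,056,660
Less amount previously paid: $1,056,660 − $78,870 = $977,790
Cap: 8% of $2,438,000 = $195,040
Cap at $195,040: $977,790 exceeds the cap → $195,040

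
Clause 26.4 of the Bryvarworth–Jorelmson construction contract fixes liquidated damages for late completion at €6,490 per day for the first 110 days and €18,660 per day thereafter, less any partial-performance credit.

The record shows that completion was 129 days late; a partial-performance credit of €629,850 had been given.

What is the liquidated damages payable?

First 110 days: 110 × €6,490 = €713,900
Remaining days: (129 − 110) × €18,660 = €354,540
Accrued per-day damages: €713,900 + €354,540 = €1,068,440
Less partial-performance credit: €1,068,440 − €629,850 = €438,590

€438,590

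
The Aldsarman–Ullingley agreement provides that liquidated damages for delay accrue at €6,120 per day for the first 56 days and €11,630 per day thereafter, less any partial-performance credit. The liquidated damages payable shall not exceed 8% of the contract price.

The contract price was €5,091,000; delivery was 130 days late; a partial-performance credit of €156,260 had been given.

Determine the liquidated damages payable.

€407,280

First 56 days: 56 × €6,120 = €342,720
Remaining days: (130 − 56) × €11,630 = €860,620
Accrued per-day damages: €342,720 + €860,620 = €1,203,340
Less partial-performance credit: €1,203,340 − €156,260 = €1,047,080
Cap: 8% of €5,091,000 = €407,280
Cap at €407,280: €1,047,080 exceeds the cap → €407,280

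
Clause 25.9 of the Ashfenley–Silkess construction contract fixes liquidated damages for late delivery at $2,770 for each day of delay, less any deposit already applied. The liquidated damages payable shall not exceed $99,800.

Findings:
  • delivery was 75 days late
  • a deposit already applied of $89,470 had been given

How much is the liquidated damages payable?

$99,800

Per-day damages: 75 × $2,770 = $207,750
Less deposit already applied: $207,750 − $89,470 = $118,280
Cap at $99,800: $118,280 exceeds the cap → $99,800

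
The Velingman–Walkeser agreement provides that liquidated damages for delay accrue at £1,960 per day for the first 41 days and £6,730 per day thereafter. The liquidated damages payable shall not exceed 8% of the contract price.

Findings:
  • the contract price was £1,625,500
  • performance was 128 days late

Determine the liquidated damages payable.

£130,040

First 41 days: 41 × £1,960 = £80,360
Remaining days: (128 − 41) × £6,730 = £585,510
Accrued per-day damages: £80,360 + £585,510 = £665,870
Cap: 8% of £1,625,500 = £130,040
Cap at £130,040: £665,870 exceeds the cap → £130,040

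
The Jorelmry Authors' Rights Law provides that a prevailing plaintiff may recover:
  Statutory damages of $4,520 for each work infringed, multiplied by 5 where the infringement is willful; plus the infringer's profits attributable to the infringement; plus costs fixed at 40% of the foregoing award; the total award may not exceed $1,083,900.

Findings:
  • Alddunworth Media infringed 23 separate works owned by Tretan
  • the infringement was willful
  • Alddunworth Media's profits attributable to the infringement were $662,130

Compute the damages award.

Statutory damages: 23 × $4,520 = $103,960
Multiplied by 5: 5 × $103,960 = $519,800
Combined award: $519,800 + $662,130 = $1,181,930
Costs: 40% of $1,181,930 = $472,772
Award plus costs: $1,181,930 + $472,772 = $1,654,702
Cap at $1,083,900: $1,654,702 exceeds the cap → $1,083,900

$1,083,900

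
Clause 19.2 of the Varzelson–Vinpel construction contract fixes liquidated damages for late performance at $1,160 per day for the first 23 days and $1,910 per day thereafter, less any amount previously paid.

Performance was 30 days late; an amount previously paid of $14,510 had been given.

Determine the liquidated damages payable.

First 23 days: 23 × $1,160 = $26,680
Remaining days: (30 − 23) × $1,910 = $13,370
Accrued per-day damages: $26,680 + $13,370 = $40,050
Less amount previously paid: $40,050 − $14,510 = $25,540

$25,540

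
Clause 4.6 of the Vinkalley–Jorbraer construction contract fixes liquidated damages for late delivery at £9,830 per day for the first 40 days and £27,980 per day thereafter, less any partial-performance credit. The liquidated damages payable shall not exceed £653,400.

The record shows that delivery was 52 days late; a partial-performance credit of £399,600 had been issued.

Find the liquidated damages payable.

First 40 days: 40 × £9,830 = £393,200
Remaining days: (52 − 40) × £27,980 = £335,760
Accrued per-day damages: £393,200 + £335,760 = £728,960
Less partial-performance credit: £728,960 − £399,600 = £329,360
Cap at £653,400: £329,360 is within the cap, no reduction.

£329,360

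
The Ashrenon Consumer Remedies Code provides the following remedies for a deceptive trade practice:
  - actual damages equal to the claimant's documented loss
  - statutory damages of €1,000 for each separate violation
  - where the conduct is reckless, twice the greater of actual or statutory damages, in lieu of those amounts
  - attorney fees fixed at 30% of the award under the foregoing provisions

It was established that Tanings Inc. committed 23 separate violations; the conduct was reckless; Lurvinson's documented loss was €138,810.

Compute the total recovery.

Total recovery: €360,906

Statutory damages: 23 × €1,000 = €23,000
Greater of actual damages (€138,810) or statutory damages (€23,000): €138,810
Doubled: 2 × €138,810 = €277,620
Attorney fees: 30% of €277,620 = €83,286
Total recovery: €277,620 + €83,286 = €360,906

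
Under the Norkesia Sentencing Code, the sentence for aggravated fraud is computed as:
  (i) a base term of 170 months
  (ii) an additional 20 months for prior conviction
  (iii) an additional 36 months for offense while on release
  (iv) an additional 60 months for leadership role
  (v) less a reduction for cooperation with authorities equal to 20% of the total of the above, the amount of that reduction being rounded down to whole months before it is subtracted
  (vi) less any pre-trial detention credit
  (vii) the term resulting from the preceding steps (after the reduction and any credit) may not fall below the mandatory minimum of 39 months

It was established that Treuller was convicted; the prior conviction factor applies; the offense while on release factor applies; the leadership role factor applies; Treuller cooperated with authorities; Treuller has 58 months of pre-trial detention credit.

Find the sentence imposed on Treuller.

171 months

Prior conviction enhancement: +20 months
Offense while on release enhancement: +36 months
Leadership role enhancement: +60 months
Adjusted term: 170 months + 20 months + 36 months + 60 months = 286 months
Cooperation with authorities reduction: 20% of 286 months = 57 months (rounded down)
After reduction: 286 − 57 = 229 months
Less pre-trial detention credit: 229 months − 58 months = 171 months
Minimum 39 months: 171 months meets the minimum, no increase.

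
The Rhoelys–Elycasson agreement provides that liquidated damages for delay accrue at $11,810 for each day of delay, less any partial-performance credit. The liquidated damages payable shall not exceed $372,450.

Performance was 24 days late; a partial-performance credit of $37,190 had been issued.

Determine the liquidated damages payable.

Liquidated damages: $246,250

Per-day damages: 24 × $11,810 = $283,440
Less partial-performance credit: $283,440 − $37,190 = $246,250
Cap at $372,450: $246,250 is within the cap, no reduction.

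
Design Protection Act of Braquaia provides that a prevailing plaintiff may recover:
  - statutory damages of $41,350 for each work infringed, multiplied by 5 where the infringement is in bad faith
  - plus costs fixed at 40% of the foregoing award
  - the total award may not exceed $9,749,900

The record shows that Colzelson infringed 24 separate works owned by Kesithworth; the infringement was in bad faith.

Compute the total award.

$6,946,800

Statutory damages: 24 × $41,350 = $992,400
Multiplied by 5: 5 × $992,400 = $4,962,000
Costs: 40% of $4,962,000 = $1,984,800
Award plus costs: $4,962,000 + $1,984,800 = $6,946,800
Cap at $9,749,900: $6,946,800 is within the cap, no reduction.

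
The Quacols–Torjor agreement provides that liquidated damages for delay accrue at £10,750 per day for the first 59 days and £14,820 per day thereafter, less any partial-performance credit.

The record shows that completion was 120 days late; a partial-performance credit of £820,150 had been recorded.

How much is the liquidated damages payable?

£718,120

First 59 days: 59 × £10,750 = £634,250
Remaining days: (120 − 59) × £14,820 = £904,020
Accrued per-day damages: £634,250 + £904,020 = £1,538,270
Less partial-performance credit: £1,538,270 − £820,150 = £718,120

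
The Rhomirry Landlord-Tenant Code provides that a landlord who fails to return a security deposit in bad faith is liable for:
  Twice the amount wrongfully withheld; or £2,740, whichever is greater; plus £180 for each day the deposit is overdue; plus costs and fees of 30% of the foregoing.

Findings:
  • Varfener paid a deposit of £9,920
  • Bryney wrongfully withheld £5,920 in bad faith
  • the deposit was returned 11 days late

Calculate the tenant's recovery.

£17,966

Doubled: 2 × £5,920 = £11,840
Minimum £2,740: £11,840 meets the minimum, no increase.
Late-return penalty: 11 × £180 = £1,980
Damages plus late penalty: £11,840 + £1,980 = £13,820
Costs and fees: 30% of £13,820 = £4,146
Total recovery: £13,820 + £4,146 = £17,966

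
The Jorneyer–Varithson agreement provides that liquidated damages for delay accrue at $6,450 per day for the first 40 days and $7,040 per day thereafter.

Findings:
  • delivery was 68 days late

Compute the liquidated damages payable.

$455,120

First 40 days: 40 × $6,450 = $258,000
Remaining days: (68 − 40) × $7,040 = $197,120
Accrued per-day damages: $258,000 + $197,120 = $455,120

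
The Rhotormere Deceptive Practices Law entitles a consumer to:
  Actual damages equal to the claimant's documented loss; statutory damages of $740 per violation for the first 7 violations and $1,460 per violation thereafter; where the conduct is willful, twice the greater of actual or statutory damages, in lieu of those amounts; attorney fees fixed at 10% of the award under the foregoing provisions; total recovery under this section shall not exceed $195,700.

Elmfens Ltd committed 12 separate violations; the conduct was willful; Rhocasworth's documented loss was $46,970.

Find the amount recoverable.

Total recovery: $103,334

First 7 violations: 7 × $740 = $5,180
Remaining violations: (12 − 7) × $1,460 = $7,300
Statutory damages: $5,180 + $7,300 = $12,480
Greater of actual damages ($46,970) or statutory damages ($12,480): $46,970
Doubled: 2 × $46,970 = $93,940
Attorney fees: 10% of $93,940 = $9,394
Total before cap: $93,940 + $9,394 = $103,334
Cap at $195,700: $103,334 is within the cap, no reduction.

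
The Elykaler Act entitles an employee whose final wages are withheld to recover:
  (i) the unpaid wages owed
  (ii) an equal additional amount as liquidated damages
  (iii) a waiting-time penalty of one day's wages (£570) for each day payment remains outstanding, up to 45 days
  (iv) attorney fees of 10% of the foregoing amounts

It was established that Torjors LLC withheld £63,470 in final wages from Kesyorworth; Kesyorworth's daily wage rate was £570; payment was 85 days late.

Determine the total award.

£167,849

Liquidated damages (equal amount): £63,470
Penalty days: min(85, 45) = 45
Waiting-time penalty: 45 × £570 = £25,650
Subtotal: £63,470 + £63,470 + £25,650 = £152,590
Attorney fees: 10% of £152,590 = £15,259
Total award: £152,590 + £15,259 = £167,849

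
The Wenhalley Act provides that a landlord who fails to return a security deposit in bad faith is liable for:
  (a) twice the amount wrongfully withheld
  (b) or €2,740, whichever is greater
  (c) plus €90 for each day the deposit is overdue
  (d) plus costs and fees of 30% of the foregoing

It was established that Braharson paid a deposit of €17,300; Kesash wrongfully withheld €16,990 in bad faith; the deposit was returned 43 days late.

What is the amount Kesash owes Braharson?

Doubled: 2 × €16,990 = €33,980
Minimum €2,740: €33,980 meets the minimum, no increase.
Late-return penalty: 43 × €90 = €3,870
Damages plus late penalty: €33,980 + €3,870 = €37,850
Costs and fees: 30% of €37,850 = €11,355
Total recovery: €37,850 + €11,355 = €49,205

Recovery: €49,205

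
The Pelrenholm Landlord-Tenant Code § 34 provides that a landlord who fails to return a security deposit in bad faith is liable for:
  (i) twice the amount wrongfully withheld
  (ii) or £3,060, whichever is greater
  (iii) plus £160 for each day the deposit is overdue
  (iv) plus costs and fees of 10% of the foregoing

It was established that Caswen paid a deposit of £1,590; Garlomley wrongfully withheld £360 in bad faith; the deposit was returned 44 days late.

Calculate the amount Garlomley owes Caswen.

Doubled: 2 × £360 = £720
Minimum £3,060: £720 is below the minimum → £3,060
Late-return penalty: 44 × £160 = £7,040
Damages plus late penalty: £3,060 + £7,040 = £10,100
Costs and fees: 10% of £10,100 = £1,010
Total recovery: £10,100 + £1,010 = £11,110

Recovery: £11,110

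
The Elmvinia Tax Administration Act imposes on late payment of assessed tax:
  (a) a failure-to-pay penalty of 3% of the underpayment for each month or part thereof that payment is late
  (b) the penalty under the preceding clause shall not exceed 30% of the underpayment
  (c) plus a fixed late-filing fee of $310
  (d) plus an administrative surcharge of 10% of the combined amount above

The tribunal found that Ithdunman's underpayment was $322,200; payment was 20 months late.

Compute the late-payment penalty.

$106,667

Accrued rate: 3% × 20 = 60%, capped at 30% → 30%
Failure-to-pay penalty: 30% of $322,200 = $96,660
Penalty before surcharge: $96,660 + $310 = $96,970
Administrative surcharge: 10% of $96,970 = $9,697
Total penalty: $96,970 + $9,697 = $106,667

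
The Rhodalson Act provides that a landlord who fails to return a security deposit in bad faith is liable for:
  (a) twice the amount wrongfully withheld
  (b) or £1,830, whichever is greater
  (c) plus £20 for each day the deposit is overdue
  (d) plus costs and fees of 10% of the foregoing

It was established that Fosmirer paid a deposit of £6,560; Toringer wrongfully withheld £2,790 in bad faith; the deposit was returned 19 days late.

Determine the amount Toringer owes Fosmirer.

Recovery: £6,556

Doubled: 2 × £2,790 = £5,580
Minimum £1,830: £5,580 meets the minimum, no increase.
Late-return penalty: 19 × £20 = £380
Damages plus late penalty: £5,580 + £380 = £5,960
Costs and fees: 10% of £5,960 = £596
Total recovery: £5,960 + £596 = £6,556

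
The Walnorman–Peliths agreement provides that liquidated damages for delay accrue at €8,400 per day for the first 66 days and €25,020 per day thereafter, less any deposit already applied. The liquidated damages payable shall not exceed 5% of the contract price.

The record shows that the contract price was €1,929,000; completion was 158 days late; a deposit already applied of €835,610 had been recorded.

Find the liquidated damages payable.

First 66 days: 66 × €8,400 = €554,400
Remaining days: (158 − 66) × €25,020 = €2,301,840
Accrued per-day damages: €554,400 + €2,301,840 = €2,856,240
Less deposit already applied: €2,856,240 − €835,610 = €2,020,630
Cap: 5% of €1,929,000 = €96,450
Cap at €96,450: €2,020,630 exceeds the cap → €96,450

€96,450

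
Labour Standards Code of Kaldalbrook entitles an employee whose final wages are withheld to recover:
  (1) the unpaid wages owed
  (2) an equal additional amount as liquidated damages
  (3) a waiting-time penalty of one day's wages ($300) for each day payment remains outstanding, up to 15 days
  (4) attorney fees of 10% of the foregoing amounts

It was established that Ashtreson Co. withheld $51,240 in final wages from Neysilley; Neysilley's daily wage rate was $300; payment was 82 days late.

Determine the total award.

Liquidated damages (equal amount): $51,240
Penalty days: min(82, 15) = 15
Waiting-time penalty: 15 × $300 = $4,500
Subtotal: $51,240 + $51,240 + $4,500 = $106,980
Attorney fees: 10% of $106,980 = $10,698
Total award: $106,980 + $10,698 = $117,678

$117,678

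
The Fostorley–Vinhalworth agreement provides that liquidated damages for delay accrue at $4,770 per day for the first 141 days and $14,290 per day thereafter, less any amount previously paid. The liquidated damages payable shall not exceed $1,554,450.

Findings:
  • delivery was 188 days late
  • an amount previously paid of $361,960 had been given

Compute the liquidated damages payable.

First 141 days: 141 × $4,770 = $672,570
Remaining days: (188 − 141) × $14,290 = $671,630
Accrued per-day damages: $672,570 + $671,630 = $1,344,200
Less amount previously paid: $1,344,200 − $361,960 = $982,240
Cap at $1,554,450: $982,240 is within the cap, no reduction.

$982,240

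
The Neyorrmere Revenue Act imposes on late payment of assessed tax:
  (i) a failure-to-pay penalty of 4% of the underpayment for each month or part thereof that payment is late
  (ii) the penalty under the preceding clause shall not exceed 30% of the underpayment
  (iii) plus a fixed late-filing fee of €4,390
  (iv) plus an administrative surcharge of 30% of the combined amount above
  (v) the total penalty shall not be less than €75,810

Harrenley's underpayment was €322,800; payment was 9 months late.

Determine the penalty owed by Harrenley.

Penalty: €131,599

Accrued rate: 4% × 9 = 36%, capped at 30% → 30%
Failure-to-pay penalty: 30% of €322,800 = €96,840
Penalty before surcharge: €96,840 + €4,390 = €101,230
Administrative surcharge: 30% of €101,230 = €30,369
Total penalty: €101,230 + €30,369 = €131,599
Minimum €75,810: €131,599 meets the minimum, no increase.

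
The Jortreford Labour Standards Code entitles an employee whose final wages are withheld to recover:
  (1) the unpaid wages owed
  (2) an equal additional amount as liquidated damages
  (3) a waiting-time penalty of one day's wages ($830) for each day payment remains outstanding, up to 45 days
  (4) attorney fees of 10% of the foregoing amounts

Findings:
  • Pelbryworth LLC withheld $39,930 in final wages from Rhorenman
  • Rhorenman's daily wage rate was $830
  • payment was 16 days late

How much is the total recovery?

$102,454

Liquidated damages (equal amount): $39,930
Penalty days: min(16, 45) = 16
Waiting-time penalty: 16 × $830 = $13,280
Subtotal: $39,930 + $39,930 + $13,280 = $93,140
Attorney fees: 10% of $93,140 = $9,314
Total award: $93,140 + $9,314 = $102,454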